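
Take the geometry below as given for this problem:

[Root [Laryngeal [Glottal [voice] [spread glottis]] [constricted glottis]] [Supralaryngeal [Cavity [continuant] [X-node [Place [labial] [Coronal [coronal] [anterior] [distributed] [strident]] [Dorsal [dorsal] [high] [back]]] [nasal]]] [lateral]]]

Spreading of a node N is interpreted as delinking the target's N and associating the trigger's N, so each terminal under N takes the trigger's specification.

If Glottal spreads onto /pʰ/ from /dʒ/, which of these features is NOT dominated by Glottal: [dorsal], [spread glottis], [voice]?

Under this geometry, Glottal contains [voice], [spread glottis].
Of the listed options, [spread glottis], [voice] are among these and would be overwritten by spreading Glottal.
[dorsal] is not within the Glottal subtree (it hangs from Dorsal), so /pʰ/'s [dorsal] value survives.

[dorsal]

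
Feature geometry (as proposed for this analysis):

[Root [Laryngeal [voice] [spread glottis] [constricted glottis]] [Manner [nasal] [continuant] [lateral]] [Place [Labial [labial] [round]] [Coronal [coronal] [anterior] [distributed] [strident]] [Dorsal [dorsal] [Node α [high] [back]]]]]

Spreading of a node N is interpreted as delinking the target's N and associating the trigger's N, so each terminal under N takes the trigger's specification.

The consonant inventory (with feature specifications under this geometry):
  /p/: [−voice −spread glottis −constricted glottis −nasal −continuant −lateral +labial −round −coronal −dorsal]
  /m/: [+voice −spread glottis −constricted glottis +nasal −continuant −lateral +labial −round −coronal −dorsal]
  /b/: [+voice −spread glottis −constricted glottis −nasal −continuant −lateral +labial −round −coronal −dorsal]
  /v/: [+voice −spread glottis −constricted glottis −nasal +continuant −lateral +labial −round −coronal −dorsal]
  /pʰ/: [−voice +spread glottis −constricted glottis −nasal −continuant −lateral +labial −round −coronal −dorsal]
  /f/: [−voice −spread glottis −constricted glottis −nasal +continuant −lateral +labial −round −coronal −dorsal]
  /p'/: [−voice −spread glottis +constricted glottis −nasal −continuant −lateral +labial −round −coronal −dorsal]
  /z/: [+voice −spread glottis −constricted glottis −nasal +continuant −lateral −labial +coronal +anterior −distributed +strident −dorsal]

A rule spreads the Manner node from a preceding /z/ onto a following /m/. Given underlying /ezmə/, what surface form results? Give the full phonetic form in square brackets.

[ezvə]

The Manner node dominates the terminals [nasal], [continuant], [lateral].
The target acquires /z/'s values for everything under Manner — [−nasal], [+continuant], [−lateral] — while keeping its own [voice], [spread glottis], [constricted glottis], ….
The resulting bundle matches /v/ in the inventory; substituting it for /m/ gives [ezvə].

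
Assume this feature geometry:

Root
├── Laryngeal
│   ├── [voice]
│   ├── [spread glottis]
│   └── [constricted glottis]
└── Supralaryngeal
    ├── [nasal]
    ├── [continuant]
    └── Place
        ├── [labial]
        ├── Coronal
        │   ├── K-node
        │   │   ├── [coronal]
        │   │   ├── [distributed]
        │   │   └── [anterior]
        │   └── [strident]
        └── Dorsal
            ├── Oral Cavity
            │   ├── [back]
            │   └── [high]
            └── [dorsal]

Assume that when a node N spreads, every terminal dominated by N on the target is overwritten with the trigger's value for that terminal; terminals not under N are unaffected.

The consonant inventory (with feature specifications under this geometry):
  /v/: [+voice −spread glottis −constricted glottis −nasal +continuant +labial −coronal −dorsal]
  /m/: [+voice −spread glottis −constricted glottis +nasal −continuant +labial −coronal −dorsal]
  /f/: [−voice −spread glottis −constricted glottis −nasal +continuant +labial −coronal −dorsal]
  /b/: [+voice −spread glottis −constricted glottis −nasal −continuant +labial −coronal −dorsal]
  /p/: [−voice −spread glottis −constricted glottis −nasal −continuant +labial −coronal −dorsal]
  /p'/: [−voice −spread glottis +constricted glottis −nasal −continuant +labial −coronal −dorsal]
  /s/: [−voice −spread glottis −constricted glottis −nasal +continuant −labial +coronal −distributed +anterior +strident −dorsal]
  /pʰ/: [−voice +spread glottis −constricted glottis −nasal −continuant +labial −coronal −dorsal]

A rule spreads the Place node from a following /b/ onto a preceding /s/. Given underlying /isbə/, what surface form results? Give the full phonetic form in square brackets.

[ifbə]

Place immediately or transitively dominates [labial], [coronal], [distributed], [anterior], [strident], [back], [high], [dorsal].
After delinking /s/'s Place and linking /b/'s, the affected terminals become [+labial], [−coronal], [−dorsal]; [voice], [spread glottis], [constricted glottis], … (outside Place) are retained from /s/.
The resulting bundle matches /f/ in the inventory; substituting it for /s/ gives [ifbə].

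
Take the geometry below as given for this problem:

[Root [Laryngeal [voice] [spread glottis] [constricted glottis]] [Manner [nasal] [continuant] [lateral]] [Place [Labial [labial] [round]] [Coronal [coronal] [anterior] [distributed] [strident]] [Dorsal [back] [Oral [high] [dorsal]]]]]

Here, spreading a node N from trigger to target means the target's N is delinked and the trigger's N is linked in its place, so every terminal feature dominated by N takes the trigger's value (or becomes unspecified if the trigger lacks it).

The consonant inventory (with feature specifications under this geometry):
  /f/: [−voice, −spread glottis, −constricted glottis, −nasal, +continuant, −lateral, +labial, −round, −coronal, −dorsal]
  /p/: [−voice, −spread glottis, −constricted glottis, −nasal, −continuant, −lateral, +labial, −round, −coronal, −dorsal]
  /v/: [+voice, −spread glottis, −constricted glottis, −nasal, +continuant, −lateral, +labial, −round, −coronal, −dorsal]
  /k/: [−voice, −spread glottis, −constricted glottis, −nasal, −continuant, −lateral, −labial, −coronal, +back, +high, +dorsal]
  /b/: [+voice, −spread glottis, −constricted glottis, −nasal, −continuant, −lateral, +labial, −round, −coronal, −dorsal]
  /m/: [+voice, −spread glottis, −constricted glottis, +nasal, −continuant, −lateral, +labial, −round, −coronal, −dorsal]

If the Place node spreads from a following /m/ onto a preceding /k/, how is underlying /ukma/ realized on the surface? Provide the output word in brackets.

[upma]

Place immediately or transitively dominates [labial], [round], [coronal], [anterior], [distributed], [strident], [back], [high], [dorsal].
After delinking /k/'s Place and linking /m/'s, the affected terminals become [+labial], [−round], [−coronal], [−dorsal]; [voice], [spread glottis], [constricted glottis], … (outside Place) are retained from /k/.
Among the inventory, only /p/ has exactly this specification, giving the surface form [upma].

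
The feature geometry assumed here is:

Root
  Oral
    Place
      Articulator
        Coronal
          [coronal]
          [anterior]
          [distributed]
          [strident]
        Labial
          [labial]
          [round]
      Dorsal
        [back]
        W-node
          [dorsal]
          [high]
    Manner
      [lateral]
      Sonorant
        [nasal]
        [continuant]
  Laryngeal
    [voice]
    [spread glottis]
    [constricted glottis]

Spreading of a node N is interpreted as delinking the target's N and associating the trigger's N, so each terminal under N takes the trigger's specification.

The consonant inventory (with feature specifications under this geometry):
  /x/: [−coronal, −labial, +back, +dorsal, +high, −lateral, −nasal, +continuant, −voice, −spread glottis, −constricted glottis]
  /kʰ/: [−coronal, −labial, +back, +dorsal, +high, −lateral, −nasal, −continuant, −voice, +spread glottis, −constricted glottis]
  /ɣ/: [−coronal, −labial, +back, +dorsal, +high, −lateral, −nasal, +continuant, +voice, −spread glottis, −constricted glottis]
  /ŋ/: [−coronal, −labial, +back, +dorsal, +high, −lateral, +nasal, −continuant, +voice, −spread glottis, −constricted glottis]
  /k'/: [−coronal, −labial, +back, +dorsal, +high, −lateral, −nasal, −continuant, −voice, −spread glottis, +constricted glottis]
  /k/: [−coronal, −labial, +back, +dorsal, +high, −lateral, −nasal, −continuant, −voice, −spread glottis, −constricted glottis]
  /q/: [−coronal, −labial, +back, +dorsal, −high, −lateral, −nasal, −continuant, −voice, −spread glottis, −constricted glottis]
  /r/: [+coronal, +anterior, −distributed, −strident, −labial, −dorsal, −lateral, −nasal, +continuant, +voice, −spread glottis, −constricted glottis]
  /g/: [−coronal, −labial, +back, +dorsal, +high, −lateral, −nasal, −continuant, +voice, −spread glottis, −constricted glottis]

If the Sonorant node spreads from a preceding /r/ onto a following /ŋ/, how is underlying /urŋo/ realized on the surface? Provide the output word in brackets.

[urɣo]

Sonorant immediately or transitively dominates [nasal], [continuant].
Spreading Sonorant from /r/ onto /ŋ/ replaces those values with /r/'s: [−nasal], [+continuant]. Features outside Sonorant ([coronal], [labial], [back], …) stay as in /ŋ/.
This feature bundle is that of [ɣ], so /urŋo/ surfaces as [urɣo].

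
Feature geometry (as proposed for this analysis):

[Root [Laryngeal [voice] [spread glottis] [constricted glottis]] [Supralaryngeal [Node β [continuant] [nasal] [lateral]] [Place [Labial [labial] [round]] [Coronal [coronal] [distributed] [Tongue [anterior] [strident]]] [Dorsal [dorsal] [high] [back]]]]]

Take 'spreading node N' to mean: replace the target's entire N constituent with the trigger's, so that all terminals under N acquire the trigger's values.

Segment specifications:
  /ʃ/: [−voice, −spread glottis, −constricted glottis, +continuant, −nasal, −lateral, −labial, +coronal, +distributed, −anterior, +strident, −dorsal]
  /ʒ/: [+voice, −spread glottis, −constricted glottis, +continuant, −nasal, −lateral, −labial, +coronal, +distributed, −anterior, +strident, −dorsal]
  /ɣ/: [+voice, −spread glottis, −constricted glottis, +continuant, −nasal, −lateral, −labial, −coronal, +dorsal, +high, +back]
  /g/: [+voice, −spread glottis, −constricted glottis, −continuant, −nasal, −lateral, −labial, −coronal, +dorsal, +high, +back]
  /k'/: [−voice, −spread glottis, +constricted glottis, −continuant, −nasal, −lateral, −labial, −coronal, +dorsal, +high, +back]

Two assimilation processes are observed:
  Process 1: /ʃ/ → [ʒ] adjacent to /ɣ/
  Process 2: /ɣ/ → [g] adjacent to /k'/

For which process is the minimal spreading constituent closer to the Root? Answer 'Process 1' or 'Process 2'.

In Process 1, [voice] changes, so the minimal spreading node is [voice] at depth 2.
In Process 2, [continuant] changes, so the minimal spreading node is [continuant] at depth 3.
Depth 2 < depth 3; Process 1 involves the structurally higher constituent [voice].

Process 1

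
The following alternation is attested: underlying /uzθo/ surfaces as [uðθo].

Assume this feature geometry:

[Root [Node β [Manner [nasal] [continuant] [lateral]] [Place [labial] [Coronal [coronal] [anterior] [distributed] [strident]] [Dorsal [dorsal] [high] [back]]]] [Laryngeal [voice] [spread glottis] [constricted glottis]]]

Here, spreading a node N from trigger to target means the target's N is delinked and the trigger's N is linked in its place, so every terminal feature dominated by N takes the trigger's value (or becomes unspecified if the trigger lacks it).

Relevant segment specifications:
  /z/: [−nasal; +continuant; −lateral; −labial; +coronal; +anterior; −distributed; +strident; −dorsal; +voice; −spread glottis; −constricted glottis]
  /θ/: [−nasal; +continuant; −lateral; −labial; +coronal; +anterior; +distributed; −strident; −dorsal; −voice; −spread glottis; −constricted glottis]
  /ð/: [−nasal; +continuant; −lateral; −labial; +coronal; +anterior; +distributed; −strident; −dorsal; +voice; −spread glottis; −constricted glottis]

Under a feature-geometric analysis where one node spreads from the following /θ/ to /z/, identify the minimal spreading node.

Coronal

The alternation /z/ → [ð] changes [distributed], [strident] and nothing else.
The smallest constituent containing every changed terminal is Coronal — each of its daughters lacks at least one of the affected features.
If Coronal spreads, every terminal under it takes /θ/'s value, producing [ð] as observed.
[voice], a feature on which the two segments disagree outside Coronal, is unchanged — nothing dominating it spread, and Coronal is the minimal sufficient constituent.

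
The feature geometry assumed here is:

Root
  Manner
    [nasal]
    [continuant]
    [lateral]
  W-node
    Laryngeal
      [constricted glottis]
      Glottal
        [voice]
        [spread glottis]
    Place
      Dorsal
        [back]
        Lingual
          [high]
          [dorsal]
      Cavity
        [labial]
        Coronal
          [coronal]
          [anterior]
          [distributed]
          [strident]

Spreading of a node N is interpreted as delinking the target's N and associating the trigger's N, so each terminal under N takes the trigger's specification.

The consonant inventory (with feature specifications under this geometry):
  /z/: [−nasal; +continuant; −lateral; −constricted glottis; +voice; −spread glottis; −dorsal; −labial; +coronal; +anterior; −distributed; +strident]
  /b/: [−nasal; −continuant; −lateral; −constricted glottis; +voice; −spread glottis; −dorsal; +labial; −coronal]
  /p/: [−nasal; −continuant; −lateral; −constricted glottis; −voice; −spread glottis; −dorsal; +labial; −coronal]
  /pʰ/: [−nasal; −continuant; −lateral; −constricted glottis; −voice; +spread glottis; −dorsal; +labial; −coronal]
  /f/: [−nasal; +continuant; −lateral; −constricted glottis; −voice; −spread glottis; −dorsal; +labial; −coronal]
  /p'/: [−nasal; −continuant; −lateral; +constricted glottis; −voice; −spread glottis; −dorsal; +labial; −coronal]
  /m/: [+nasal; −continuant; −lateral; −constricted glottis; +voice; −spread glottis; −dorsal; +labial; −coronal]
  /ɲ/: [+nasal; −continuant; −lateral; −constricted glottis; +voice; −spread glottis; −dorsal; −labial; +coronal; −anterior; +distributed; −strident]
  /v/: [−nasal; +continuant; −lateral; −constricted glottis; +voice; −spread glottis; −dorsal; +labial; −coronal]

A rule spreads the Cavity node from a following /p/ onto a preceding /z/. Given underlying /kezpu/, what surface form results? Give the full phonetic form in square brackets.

The Cavity node dominates the terminals [labial], [coronal], [anterior], [distributed], [strident].
The target acquires /p/'s values for everything under Cavity — [+labial], [−coronal] — while keeping its own [nasal], [continuant], [lateral], ….
The resulting bundle matches /v/ in the inventory; substituting it for /z/ gives [kevpu].

[kevpu]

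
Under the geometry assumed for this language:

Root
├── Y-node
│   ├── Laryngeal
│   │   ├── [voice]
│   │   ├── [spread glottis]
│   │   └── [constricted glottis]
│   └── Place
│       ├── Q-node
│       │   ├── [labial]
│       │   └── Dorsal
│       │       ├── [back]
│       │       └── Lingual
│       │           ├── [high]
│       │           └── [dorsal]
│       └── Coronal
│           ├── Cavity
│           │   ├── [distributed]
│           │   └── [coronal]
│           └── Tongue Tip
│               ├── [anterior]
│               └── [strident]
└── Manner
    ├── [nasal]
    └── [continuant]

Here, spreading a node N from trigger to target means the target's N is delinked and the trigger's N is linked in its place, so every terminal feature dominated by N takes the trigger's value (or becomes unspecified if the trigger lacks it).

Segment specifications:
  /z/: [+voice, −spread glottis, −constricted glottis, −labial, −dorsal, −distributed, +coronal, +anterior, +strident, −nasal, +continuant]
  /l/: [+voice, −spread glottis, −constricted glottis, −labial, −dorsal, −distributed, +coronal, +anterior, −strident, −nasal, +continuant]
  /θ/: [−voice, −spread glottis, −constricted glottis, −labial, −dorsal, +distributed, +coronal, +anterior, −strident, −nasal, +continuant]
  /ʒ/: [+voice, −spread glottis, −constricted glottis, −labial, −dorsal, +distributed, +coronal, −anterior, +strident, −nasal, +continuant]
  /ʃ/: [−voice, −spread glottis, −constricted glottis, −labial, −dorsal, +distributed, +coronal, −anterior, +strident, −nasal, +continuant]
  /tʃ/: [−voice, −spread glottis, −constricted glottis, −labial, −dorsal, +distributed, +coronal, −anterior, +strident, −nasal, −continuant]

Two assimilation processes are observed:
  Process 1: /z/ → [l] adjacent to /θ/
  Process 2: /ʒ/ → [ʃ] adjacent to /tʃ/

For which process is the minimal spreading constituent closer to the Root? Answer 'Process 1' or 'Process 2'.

Process 1 alters [strident]; the lowest dominating node is [strident] (depth 5 from Root).
In Process 2, [voice] changes, so the minimal spreading node is [voice] at depth 3.
Depth 3 < depth 5; Process 2 involves the structurally higher constituent [voice].

Process 2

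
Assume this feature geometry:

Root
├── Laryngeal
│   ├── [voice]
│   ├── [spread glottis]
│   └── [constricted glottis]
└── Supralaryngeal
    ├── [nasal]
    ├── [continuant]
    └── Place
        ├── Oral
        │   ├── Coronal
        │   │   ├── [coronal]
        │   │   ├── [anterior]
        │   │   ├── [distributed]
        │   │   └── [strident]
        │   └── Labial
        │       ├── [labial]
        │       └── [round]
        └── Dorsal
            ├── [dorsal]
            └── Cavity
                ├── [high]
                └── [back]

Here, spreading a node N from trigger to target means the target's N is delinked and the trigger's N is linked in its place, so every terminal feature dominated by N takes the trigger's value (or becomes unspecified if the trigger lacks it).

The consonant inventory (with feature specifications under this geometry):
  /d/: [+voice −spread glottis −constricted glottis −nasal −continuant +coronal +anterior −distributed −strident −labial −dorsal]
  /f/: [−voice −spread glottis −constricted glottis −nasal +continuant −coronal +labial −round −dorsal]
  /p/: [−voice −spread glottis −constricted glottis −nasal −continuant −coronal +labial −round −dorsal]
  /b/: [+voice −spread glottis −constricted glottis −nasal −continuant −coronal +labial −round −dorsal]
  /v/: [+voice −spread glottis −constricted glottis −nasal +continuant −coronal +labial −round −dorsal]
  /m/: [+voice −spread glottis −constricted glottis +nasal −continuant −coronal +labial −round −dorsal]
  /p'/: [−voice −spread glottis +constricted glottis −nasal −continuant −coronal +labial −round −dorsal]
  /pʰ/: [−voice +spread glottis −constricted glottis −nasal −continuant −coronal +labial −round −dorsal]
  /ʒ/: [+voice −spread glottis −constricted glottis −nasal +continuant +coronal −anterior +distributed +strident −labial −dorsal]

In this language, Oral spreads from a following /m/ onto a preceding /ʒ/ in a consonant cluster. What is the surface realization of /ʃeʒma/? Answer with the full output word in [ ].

Oral immediately or transitively dominates [coronal], [anterior], [distributed], [strident], [labial], [round].
After delinking /ʒ/'s Oral and linking /m/'s, the affected terminals become [−coronal], [+labial], [−round]; [voice], [spread glottis], [constricted glottis], … (outside Oral) are retained from /ʒ/.
This feature bundle is that of [v], so /ʃeʒma/ surfaces as [ʃevma].

[ʃevma]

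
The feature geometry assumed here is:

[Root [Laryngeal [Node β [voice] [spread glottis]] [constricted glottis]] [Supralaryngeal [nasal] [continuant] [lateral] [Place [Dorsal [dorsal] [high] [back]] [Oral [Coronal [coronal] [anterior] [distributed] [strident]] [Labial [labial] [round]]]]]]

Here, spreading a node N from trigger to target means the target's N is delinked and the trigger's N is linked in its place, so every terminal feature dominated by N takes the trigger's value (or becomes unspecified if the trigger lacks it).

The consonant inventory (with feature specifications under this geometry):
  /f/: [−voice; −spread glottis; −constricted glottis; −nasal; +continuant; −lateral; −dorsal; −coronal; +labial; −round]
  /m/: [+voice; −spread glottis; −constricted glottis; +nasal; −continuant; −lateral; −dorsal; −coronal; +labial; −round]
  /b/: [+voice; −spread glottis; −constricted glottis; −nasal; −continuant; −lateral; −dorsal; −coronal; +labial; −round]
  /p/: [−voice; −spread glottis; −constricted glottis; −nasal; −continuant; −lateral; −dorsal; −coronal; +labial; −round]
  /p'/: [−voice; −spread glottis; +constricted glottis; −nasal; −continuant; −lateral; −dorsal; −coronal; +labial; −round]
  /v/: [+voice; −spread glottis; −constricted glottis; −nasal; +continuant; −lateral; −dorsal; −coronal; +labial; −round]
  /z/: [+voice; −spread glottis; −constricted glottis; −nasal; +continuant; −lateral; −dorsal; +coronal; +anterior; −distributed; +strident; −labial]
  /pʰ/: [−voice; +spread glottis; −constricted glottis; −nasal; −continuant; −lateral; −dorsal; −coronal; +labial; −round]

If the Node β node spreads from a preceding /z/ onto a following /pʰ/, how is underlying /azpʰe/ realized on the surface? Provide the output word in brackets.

[azbe]

Terminals under Node β in this geometry: [voice], [spread glottis].
The target acquires /z/'s values for everything under Node β — [+voice], [−spread glottis] — while keeping its own [constricted glottis], [nasal], [continuant], ….
Among the inventory, only /b/ has exactly this specification, giving the surface form [azbe].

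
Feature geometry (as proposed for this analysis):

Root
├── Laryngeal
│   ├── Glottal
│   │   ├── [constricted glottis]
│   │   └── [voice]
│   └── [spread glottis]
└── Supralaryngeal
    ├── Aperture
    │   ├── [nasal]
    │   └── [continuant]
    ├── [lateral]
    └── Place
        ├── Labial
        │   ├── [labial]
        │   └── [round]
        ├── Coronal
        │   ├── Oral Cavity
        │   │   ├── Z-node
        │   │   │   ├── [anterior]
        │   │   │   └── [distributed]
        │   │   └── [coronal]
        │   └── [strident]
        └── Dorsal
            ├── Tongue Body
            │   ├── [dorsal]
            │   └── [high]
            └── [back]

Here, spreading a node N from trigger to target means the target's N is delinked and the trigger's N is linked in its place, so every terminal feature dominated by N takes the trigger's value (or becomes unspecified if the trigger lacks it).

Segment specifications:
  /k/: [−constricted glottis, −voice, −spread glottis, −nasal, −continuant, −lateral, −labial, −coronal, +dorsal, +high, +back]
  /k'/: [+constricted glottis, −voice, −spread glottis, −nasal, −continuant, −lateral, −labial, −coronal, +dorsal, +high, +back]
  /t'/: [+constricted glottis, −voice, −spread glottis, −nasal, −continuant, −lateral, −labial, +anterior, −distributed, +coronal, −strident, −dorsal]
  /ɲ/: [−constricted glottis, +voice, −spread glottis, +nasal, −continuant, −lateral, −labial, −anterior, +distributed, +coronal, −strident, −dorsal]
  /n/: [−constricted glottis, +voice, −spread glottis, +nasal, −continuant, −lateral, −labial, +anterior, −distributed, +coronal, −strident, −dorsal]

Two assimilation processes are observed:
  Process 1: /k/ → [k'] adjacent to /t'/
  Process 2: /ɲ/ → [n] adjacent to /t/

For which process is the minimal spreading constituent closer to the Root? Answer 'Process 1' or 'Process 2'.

Process 1: the feature that changes is [constricted glottis]; the minimal node is [constricted glottis] (depth 3).
Process 2 alters [anterior], [distributed]; the lowest common ancestor is Z-node (depth 5 from Root).
[constricted glottis] (depth 3) sits above Z-node (depth 5), making Process 1 the one with the higher spreading node.

Process 1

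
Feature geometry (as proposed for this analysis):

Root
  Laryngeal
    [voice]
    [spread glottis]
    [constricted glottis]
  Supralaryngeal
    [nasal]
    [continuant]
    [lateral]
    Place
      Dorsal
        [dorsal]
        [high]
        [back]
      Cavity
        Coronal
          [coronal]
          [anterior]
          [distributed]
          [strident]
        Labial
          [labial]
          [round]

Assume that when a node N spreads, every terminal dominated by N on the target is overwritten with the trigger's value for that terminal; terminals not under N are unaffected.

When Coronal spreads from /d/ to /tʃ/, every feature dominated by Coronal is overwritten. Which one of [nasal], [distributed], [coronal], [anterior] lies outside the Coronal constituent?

[nasal]

The terminals dominated by Coronal are [coronal], [anterior], [distributed], [strident].
Of the listed options, [coronal], [distributed], [anterior] are among these and would be overwritten by spreading Coronal.
[nasal] is not within the Coronal subtree (it hangs from Supralaryngeal), so /tʃ/'s [nasal] value survives.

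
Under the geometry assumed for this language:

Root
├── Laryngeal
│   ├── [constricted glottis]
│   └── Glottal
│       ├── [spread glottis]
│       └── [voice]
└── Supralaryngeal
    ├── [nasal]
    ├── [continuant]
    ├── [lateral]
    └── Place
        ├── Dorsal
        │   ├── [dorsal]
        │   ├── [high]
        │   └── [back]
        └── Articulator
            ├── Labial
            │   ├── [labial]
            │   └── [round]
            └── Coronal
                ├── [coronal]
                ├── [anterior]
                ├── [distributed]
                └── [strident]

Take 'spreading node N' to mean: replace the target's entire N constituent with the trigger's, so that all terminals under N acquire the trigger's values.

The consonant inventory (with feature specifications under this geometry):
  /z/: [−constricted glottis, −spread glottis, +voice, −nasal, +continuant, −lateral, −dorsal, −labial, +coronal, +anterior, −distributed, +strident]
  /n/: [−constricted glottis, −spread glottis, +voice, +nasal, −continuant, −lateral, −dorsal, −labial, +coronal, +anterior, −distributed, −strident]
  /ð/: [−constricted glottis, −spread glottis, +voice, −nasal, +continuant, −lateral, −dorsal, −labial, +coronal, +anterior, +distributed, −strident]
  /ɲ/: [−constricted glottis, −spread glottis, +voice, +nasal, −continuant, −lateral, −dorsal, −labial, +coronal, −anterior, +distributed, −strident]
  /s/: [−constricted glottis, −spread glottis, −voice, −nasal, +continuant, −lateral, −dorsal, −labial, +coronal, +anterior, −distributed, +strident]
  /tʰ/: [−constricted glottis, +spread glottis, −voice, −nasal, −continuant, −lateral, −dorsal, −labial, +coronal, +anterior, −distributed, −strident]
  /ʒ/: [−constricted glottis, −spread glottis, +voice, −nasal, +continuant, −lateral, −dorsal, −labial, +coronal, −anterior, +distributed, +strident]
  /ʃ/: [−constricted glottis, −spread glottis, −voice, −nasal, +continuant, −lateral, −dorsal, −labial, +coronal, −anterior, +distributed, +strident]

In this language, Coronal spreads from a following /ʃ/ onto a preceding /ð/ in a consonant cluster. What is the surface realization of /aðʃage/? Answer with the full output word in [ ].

[aʒʃage]

Terminals under Coronal in this geometry: [coronal], [anterior], [distributed], [strident].
Spreading Coronal from /ʃ/ onto /ð/ replaces those values with /ʃ/'s: [+coronal], [−anterior], [+distributed], [+strident]. Features outside Coronal ([constricted glottis], [spread glottis], [voice], …) stay as in /ð/.
Among the inventory, only /ʒ/ has exactly this specification, giving the surface form [aʒʃage].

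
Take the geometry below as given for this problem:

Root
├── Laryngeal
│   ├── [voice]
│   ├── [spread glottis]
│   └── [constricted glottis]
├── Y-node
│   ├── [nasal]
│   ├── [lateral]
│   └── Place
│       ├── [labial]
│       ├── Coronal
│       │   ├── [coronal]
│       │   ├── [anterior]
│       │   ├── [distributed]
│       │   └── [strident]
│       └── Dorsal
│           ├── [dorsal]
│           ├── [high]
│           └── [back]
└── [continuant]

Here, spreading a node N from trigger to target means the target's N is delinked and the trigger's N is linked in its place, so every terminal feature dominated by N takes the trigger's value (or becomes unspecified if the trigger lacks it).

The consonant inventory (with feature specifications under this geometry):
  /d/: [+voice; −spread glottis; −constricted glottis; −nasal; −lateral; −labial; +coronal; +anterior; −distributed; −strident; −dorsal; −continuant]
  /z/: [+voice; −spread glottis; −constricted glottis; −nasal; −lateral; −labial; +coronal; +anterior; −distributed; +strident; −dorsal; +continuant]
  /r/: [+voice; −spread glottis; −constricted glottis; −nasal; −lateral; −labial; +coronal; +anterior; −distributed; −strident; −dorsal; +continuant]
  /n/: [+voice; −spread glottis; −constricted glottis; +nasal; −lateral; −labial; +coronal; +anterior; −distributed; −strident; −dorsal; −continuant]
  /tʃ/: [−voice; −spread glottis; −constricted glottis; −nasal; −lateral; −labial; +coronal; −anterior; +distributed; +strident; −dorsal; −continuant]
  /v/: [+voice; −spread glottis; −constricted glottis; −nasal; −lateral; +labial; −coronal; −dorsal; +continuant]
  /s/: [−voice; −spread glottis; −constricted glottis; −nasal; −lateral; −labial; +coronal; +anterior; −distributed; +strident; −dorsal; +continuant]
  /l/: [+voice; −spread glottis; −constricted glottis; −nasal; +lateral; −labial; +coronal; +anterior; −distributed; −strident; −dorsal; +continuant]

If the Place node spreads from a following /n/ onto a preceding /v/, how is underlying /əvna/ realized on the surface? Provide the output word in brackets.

[ərna]

Place immediately or transitively dominates [labial], [coronal], [anterior], [distributed], [strident], [dorsal], [high], [back].
The target acquires /n/'s values for everything under Place — [−labial], [+coronal], [+anterior], [−distributed], [−strident], [−dorsal] — while keeping its own [voice], [spread glottis], [constricted glottis], ….
The resulting bundle matches /r/ in the inventory; substituting it for /v/ gives [ərna].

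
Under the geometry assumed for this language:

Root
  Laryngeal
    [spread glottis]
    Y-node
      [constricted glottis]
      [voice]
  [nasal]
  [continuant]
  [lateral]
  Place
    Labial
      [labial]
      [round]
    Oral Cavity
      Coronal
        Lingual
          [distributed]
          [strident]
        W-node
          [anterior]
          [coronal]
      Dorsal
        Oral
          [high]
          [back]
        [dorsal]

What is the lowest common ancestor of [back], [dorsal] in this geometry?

Dorsal

[back] is immediately dominated by Oral.
[dorsal] is immediately dominated by Dorsal.
These paths first converge at Dorsal; no daughter of Dorsal dominates all 2 features, so Dorsal is the minimal constituent.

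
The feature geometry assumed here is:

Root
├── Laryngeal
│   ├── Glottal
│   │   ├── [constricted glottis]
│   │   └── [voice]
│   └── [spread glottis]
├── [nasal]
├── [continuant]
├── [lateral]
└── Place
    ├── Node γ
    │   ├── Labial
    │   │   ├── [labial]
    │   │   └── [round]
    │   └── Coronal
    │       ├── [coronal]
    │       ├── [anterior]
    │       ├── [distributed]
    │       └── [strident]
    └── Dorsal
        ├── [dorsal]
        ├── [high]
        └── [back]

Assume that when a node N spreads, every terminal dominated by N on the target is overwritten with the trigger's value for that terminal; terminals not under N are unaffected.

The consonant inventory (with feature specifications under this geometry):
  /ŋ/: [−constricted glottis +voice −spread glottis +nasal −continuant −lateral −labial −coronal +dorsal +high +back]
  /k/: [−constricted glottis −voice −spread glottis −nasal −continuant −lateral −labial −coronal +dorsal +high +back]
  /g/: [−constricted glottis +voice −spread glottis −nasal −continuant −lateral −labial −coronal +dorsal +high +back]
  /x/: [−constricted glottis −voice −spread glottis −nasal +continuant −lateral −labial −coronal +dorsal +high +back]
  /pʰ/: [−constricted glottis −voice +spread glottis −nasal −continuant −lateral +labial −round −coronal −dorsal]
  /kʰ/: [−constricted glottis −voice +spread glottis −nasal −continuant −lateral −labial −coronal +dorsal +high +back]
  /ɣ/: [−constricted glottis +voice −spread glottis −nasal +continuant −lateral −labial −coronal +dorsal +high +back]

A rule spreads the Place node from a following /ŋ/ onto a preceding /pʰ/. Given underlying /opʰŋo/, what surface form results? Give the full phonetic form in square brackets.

[okʰŋo]

Terminals under Place in this geometry: [labial], [round], [coronal], [anterior], [distributed], [strident], [dorsal], [high], [back].
The target acquires /ŋ/'s values for everything under Place — [−labial], [−coronal], [+dorsal], [+high], [+back] — while keeping its own [constricted glottis], [voice], [spread glottis], ….
Among the inventory, only /kʰ/ has exactly this specification, giving the surface form [okʰŋo].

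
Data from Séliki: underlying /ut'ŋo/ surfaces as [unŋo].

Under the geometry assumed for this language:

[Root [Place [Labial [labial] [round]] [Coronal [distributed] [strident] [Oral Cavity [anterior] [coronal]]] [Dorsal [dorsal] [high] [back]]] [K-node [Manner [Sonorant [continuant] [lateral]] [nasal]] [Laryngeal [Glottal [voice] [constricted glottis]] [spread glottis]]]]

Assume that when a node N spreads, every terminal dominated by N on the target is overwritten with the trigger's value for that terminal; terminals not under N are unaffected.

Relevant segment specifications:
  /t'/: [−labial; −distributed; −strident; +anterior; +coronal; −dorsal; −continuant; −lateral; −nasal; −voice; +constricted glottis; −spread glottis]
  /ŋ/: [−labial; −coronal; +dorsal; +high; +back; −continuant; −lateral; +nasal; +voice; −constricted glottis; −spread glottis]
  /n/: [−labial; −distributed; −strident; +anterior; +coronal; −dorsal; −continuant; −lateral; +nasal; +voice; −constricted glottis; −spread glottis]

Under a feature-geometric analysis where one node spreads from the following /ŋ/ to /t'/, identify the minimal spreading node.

K-node

The alternation /t'/ → [n] changes [voice], [constricted glottis], [nasal] and nothing else.
In this geometry the lowest node dominating all of them is K-node: every daughter of K-node dominates only a proper subset, so no lower node suffices.
Delinking /t'/'s K-node and associating /ŋ/'s K-node gives precisely the feature bundle of [n].
[coronal], [dorsal] — on which /ŋ/ differs from /t'/ — are unchanged, so Root cannot have spread; the constituent is no larger than K-node.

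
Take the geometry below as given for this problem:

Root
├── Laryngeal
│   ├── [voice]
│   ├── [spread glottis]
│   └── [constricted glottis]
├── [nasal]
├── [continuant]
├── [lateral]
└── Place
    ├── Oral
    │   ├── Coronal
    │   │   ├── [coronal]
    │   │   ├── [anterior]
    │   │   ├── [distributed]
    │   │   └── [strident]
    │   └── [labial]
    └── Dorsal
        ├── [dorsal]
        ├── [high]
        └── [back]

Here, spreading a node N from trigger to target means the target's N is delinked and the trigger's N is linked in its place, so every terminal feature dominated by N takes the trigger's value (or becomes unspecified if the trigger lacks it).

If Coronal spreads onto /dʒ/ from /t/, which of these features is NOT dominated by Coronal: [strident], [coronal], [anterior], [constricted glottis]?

Under this geometry, Coronal contains [coronal], [anterior], [distributed], [strident].
[coronal], [strident], [anterior] all lie under Coronal, so they are overwritten when Coronal spreads.
But [constricted glottis] is a dependent of Laryngeal, outside Coronal; it is therefore untouched by the spreading.

[constricted glottis]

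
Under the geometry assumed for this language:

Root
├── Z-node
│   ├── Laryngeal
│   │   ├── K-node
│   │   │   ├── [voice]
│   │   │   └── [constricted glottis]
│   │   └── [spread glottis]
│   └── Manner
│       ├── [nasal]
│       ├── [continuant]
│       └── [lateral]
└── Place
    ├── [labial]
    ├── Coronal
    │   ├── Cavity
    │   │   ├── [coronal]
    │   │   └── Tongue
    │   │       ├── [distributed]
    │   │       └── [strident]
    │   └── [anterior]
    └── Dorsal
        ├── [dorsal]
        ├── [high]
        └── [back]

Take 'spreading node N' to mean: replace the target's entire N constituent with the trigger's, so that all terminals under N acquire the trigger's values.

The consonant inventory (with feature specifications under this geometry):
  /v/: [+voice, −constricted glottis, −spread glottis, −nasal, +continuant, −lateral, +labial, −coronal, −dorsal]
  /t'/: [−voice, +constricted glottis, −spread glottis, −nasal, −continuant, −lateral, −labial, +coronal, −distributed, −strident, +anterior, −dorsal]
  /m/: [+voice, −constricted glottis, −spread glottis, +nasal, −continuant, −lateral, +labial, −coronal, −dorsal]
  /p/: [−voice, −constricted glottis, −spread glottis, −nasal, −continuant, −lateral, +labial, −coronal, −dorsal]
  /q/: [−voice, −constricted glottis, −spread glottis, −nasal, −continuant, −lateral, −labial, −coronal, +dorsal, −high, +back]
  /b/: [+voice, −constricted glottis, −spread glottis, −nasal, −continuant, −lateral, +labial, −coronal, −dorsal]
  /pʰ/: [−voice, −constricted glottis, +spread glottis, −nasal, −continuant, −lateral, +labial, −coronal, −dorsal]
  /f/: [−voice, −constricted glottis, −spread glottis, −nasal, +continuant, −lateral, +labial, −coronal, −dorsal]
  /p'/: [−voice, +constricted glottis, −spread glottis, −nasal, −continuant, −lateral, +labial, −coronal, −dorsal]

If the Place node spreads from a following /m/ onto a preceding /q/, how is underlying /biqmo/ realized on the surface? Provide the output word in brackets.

Terminals under Place in this geometry: [labial], [coronal], [distributed], [strident], [anterior], [dorsal], [high], [back].
Spreading Place from /m/ onto /q/ replaces those values with /m/'s: [+labial], [−coronal], [−dorsal]. Features outside Place ([voice], [constricted glottis], [spread glottis], …) stay as in /q/.
The resulting bundle matches /p/ in the inventory; substituting it for /q/ gives [bipmo].

[bipmo]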